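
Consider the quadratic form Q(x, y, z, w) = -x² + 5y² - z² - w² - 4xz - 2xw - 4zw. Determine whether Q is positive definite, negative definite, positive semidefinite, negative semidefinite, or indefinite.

The symmetric matrix is A = [[-1, 0, -2, -1], [0, 5, 0, 0], [-2, 0, -1, -2], [-1, 0, -2, -1]].
Applying the same elementary operations to the rows and columns of A produces a congruent diagonal matrix with entries -1, 5, 3, 0.
That gives 2 positive, 1 negative, 1 zero pivots.
Hence Q is indefinite.

indefinite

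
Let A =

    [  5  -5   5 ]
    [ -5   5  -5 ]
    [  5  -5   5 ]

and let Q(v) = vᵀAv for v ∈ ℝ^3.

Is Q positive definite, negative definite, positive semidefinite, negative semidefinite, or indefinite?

Congruent diagonalization of A (simultaneous row and column reduction) yields pivots 5, 0, 0.
So there are 1 positive, 2 zero pivots.
Hence Q is positive semidefinite.

positive semidefinite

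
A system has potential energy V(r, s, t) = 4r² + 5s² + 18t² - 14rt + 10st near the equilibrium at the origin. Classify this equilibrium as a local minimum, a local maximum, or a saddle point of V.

local minimum

The Hessian at the origin is H = [[8, 0, -14], [0, 10, 10], [-14, 10, 36]].
An LDLᵀ factorisation of H has diagonal entries 8, 10, 3/2.
So there are 3 positive pivots.
H is positive definite, so the origin is a strict local minimum.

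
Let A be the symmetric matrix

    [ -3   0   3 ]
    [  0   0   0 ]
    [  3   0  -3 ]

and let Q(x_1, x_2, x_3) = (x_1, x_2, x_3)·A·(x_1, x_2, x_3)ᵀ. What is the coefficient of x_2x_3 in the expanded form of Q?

The coefficient of x_2x_3 is A[2,3] + A[3,2] = 2·0 = 0.

0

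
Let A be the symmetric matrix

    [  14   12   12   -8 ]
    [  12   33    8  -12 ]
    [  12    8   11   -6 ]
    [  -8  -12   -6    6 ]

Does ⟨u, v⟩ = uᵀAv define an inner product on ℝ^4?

Applying the same elementary operations to the rows and columns of A produces a congruent diagonal matrix with entries 14, 159/7, 77/159, 2/77.
So there are 4 positive pivots.
Hence Q is positive definite.
⟨·,·⟩ is an inner product exactly when A is positive definite.

yes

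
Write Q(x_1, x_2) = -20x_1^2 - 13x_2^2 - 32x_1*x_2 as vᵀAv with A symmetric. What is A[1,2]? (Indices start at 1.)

The coefficient of x_1·x_2 in Q is -32. For a symmetric A this equals A[1,2] + A[2,1] = 2·A[1,2].
So A[1,2] = -32/2 = -16.

-16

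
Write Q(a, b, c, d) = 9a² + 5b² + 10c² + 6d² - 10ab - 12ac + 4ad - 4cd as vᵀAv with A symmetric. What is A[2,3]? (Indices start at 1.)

0

The coefficient of b·c in Q is 0. For a symmetric A this equals A[2,3] + A[3,2] = 2·A[2,3].
So A[2,3] = 0/2 = 0.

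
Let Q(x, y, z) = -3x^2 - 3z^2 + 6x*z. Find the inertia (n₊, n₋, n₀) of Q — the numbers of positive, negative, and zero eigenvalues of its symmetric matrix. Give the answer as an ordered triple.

(0, 1, 2)

The associated matrix is A = [[-3, 0, 3], [0, 0, 0], [3, 0, -3]].
Symmetric row and column elimination reduces A to a congruent diagonal form with pivots -3, 0, 0.
Counting signs: 1 negative, 2 zero.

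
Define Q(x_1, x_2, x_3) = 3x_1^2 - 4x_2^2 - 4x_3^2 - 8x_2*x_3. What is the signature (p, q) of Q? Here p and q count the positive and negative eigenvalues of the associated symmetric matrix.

The symmetric matrix is A = [[3, 0, 0], [0, -4, -4], [0, -4, -4]].
Applying the same elementary operations to the rows and columns of A produces a congruent diagonal matrix with entries 3, -4, 0.
That gives 1 positive, 1 negative, 1 zero pivots.

(1, 1)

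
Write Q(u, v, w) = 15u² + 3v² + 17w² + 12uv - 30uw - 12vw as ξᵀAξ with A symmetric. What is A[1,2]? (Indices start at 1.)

The coefficient of u·v in Q is 12. For a symmetric A this equals A[1,2] + A[2,1] = 2·A[1,2].
So A[1,2] = 12/2 = 6.

6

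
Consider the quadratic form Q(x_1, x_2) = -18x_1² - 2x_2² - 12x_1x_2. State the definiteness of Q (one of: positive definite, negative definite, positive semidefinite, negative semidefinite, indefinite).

negative semidefinite

The symmetric matrix of Q is [[-18, -6], [-6, -2]].
For the 2×2 matrix [[-18, -6], [-6, -2]]: det = -18·-2 − (-6)² = 0, trace = -20.
det = 0 so one eigenvalue is zero; the form is semidefinite with the sign of the trace.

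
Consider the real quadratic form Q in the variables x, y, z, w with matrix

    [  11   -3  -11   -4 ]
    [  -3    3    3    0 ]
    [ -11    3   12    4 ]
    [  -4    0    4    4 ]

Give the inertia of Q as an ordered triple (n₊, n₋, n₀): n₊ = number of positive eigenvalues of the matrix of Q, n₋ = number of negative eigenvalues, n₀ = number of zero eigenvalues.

An LDLᵀ factorisation of A has diagonal entries 11, 24/11, 1, 2.
Counting signs: 4 positive.

(4, 0, 0)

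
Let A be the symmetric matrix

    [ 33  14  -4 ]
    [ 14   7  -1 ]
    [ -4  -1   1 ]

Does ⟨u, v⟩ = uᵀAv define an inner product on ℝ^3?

yes

Congruent diagonalization of A (simultaneous row and column reduction) yields pivots 33, 35/33, 2/35.
That gives 3 positive pivots.
Hence Q is positive definite.
⟨·,·⟩ is an inner product exactly when A is positive definite.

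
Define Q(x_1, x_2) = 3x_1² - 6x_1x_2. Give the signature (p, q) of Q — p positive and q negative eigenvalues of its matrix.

(1, 1)

The symmetric matrix is A = [[3, -3], [-3, 0]].
Row-reducing A symmetrically gives the diagonal entries 3, -3.
So there are 1 positive, 1 negative pivots.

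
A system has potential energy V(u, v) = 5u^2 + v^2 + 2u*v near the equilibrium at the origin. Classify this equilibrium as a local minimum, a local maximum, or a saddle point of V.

local minimum

The Hessian at the origin is H = [[10, 2], [2, 2]].
det H = 10·2 − (2)² = 16 > 0 and H[1,1] = 10 > 0, so H is positive definite.
Therefore the origin is a local minimum.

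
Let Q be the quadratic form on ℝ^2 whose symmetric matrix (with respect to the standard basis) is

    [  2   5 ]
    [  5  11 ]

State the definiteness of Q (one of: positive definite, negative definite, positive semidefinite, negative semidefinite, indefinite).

For the 2×2 matrix [[2, 5], [5, 11]]: det = 2·11 − (5)² = -3, trace = 13.
det < 0 so the eigenvalues have opposite signs; the form is indefinite.

indefinite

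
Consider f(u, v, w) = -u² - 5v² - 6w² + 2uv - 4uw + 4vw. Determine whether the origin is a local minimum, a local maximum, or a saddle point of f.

local maximum

The Hessian at the origin is H = [[-2, 2, -4], [2, -10, 4], [-4, 4, -12]].
Row-reducing H symmetrically gives the diagonal entries -2, -8, -4.
That gives 3 negative pivots.
H is negative definite, so the origin is a strict local maximum.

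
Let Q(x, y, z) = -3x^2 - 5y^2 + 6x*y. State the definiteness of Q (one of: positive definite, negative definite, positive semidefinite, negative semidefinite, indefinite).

negative semidefinite

The symmetric matrix is A = [[-3, 3, 0], [3, -5, 0], [0, 0, 0]].
Congruent diagonalization of A (simultaneous row and column reduction) yields pivots -3, -2, 0.
So there are 2 negative, 1 zero pivots.
Hence Q is negative semidefinite.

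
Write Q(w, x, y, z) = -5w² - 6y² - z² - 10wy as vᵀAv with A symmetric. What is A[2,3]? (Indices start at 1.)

The coefficient of x·y in Q is 0. For a symmetric A this equals A[2,3] + A[3,2] = 2·A[2,3].
So A[2,3] = 0/2 = 0.

0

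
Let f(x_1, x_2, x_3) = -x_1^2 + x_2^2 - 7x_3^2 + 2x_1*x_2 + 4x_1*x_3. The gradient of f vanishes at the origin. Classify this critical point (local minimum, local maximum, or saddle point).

The Hessian at the origin is H = [[-2, 2, 4], [2, 2, 0], [4, 0, -14]].
Congruent diagonalization of H (simultaneous row and column reduction) yields pivots -2, 4, -10.
Counting signs: 1 positive, 2 negative.
H is indefinite, so the origin is a saddle point.

saddle point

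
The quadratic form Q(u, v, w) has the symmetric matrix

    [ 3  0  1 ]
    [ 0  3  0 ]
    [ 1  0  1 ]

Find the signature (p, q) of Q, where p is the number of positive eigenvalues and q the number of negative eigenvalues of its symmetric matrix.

An LDLᵀ factorisation of A has diagonal entries 3, 3, 2/3.
That gives 3 positive pivots.

(3, 0)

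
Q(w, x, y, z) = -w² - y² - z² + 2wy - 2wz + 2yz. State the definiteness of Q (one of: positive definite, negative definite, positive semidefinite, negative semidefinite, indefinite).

The associated matrix is A = [[-1, 0, 1, -1], [0, 0, 0, 0], [1, 0, -1, 1], [-1, 0, 1, -1]].
Symmetric row and column elimination reduces A to a congruent diagonal form with pivots -1, 0, 0, 0.
Counting signs: 1 negative, 3 zero.
Hence Q is negative semidefinite.

negative semidefinite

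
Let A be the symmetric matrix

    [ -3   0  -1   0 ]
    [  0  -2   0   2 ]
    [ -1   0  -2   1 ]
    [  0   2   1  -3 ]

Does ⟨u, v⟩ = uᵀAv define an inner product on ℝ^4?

Leading principal minors: Δ_1 = -3, Δ_2 = 6, Δ_3 = -10, Δ_4 = 4.
The signs alternate starting with Δ_1 < 0, so by Sylvester's criterion Q is negative definite.
⟨·,·⟩ is an inner product exactly when A is positive definite.

no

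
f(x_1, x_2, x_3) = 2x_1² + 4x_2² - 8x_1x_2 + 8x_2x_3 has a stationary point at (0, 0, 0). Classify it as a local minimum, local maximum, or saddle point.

The Hessian at the origin is H = [[4, -8, 0], [-8, 8, 8], [0, 8, 0]].
Row-reducing H symmetrically gives the diagonal entries 4, -8, 8.
That gives 2 positive, 1 negative pivots.
H is indefinite, so the origin is a saddle point.

saddle point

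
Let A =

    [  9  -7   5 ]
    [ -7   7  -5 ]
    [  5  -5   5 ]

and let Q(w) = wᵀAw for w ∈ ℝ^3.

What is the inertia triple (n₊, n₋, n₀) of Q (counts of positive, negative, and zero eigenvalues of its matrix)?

An LDLᵀ factorisation of A has diagonal entries 9, 14/9, 10/7.
Counting signs: 3 positive.

(3, 0, 0)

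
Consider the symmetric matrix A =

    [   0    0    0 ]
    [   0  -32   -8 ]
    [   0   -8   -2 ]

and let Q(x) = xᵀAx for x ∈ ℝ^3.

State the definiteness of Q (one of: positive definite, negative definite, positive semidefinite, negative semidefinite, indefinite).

Applying the same elementary operations to the rows and columns of A produces a congruent diagonal matrix with entries 0, -32, 0.
Counting signs: 1 negative, 2 zero.
Hence Q is negative semidefinite.

negative semidefinite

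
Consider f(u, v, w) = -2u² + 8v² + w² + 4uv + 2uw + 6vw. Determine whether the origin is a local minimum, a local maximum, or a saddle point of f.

saddle point

The Hessian at the origin is H = [[-4, 4, 2], [4, 16, 6], [2, 6, 2]].
Symmetric row and column elimination reduces H to a congruent diagonal form with pivots -4, 20, -1/5.
That gives 1 positive, 2 negative pivots.
H is indefinite, so the origin is a saddle point.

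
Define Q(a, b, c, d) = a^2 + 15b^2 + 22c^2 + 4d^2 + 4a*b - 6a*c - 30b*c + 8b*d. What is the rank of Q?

Write A = [[1, 2, -3, 0], [2, 15, -15, 4], [-3, -15, 22, 0], [0, 4, 0, 4]].
Row-reducing A symmetrically gives the diagonal entries 1, 11, 62/11, 20/31.
That gives 4 positive pivots.
The rank is the number of nonzero pivots: 4.

4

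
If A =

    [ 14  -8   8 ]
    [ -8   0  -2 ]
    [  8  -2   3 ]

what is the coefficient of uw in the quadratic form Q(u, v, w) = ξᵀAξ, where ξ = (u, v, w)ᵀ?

The coefficient of uw is A[1,3] + A[3,1] = 2·8 = 16.

16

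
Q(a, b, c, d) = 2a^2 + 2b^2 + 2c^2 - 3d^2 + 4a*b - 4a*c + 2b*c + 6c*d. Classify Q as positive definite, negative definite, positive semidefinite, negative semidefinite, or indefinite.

The symmetric matrix is A = [[2, 2, -2, 0], [2, 2, 1, 0], [-2, 1, 2, 3], [0, 0, 3, -3]].
A is congruent to a diagonal matrix with 2 positive, 2 negative and 0 zero entries, so Q is indefinite.

indefinite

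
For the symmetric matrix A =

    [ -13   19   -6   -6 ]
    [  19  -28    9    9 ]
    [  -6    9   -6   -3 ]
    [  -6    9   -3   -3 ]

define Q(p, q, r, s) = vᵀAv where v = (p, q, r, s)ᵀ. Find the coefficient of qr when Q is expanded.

The coefficient of qr is A[2,3] + A[3,2] = 2·9 = 18.

18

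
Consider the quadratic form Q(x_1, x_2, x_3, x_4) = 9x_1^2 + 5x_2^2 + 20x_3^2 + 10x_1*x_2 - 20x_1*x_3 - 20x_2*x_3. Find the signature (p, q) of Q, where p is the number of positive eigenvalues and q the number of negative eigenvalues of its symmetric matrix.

The associated matrix is A = [[9, 5, -10, 0], [5, 5, -10, 0], [-10, -10, 20, 0], [0, 0, 0, 0]].
Row-reducing A symmetrically gives the diagonal entries 9, 20/9, 0, 0.
That gives 2 positive, 2 zero pivots.

(2, 0)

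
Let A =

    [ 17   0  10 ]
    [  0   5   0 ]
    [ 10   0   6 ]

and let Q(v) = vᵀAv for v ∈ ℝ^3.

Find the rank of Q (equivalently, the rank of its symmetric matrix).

3

Congruent diagonalization of A (simultaneous row and column reduction) yields pivots 17, 5, 2/17.
That gives 3 positive pivots.
The rank is the number of nonzero pivots: 3.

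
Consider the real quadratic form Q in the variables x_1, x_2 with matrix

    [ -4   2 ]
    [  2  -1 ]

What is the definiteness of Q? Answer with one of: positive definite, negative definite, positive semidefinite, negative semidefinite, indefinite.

negative semidefinite

Congruent diagonalization of A (simultaneous row and column reduction) yields pivots -4, 0.
Counting signs: 1 negative, 1 zero.
Hence Q is negative semidefinite.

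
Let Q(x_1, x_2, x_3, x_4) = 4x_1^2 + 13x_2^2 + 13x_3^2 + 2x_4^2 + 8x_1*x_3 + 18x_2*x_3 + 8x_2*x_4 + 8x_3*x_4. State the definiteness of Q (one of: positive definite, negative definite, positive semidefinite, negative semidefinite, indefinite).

positive definite

The symmetric matrix of Q is A = [[4, 0, 4, 0], [0, 13, 9, 4], [4, 9, 13, 4], [0, 4, 4, 2]].
Leading principal minors: Δ_1 = 4, Δ_2 = 52, Δ_3 = 144, Δ_4 = 32.
All leading principal minors are positive, so by Sylvester's criterion Q is positive definite.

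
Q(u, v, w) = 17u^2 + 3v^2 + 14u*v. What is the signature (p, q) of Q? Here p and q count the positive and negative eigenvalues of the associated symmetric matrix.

The symmetric matrix is A = [[17, 7, 0], [7, 3, 0], [0, 0, 0]].
Congruent diagonalization of A (simultaneous row and column reduction) yields pivots 17, 2/17, 0.
So there are 2 positive, 1 zero pivots.

(2, 0)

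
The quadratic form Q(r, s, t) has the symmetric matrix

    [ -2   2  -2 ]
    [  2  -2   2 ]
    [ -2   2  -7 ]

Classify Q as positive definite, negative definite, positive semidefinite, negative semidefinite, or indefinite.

negative semidefinite

Row-reducing A symmetrically gives the diagonal entries -2, 0, -5.
So there are 2 negative, 1 zero pivots.
Hence Q is negative semidefinite.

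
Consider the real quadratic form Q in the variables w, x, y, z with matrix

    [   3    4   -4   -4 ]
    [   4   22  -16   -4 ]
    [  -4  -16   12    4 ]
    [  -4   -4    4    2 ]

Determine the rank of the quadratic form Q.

4

Row-reducing A symmetrically gives the diagonal entries 3, 50/3, -4/25, -2.
Counting signs: 2 positive, 2 negative.
The rank is the number of nonzero pivots: 4.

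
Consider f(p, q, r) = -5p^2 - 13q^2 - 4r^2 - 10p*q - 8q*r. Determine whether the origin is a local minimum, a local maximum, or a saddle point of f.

The Hessian at the origin is H = [[-10, -10, 0], [-10, -26, -8], [0, -8, -8]].
Congruent diagonalization of H (simultaneous row and column reduction) yields pivots -10, -16, -4.
That gives 3 negative pivots.
H is negative definite, so the origin is a strict local maximum.

local maximum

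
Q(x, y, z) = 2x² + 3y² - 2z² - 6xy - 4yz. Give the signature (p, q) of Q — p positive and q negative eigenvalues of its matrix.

Write A = [[2, -3, 0], [-3, 3, -2], [0, -2, -2]].
Row-reducing A symmetrically gives the diagonal entries 2, -3/2, 2/3.
Counting signs: 2 positive, 1 negative.

(2, 1)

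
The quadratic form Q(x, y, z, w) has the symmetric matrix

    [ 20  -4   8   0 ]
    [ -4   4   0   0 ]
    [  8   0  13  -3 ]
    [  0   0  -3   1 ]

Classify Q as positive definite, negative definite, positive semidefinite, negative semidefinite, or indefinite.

positive semidefinite

Symmetric row and column elimination reduces A to a congruent diagonal form with pivots 20, 16/5, 9, 0.
So there are 3 positive, 1 zero pivots.
Hence Q is positive semidefinite.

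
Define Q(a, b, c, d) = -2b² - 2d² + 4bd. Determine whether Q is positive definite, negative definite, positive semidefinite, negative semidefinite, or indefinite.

Write A = [[0, 0, 0, 0], [0, -2, 0, 2], [0, 0, 0, 0], [0, 2, 0, -2]].
Applying the same elementary operations to the rows and columns of A produces a congruent diagonal matrix with entries 0, -2, 0, 0.
That gives 1 negative, 3 zero pivots.
Hence Q is negative semidefinite.

negative semidefinite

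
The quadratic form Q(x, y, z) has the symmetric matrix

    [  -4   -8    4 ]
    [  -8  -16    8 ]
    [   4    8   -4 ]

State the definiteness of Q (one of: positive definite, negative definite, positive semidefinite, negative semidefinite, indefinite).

negative semidefinite

Applying the same elementary operations to the rows and columns of A produces a congruent diagonal matrix with entries -4, 0, 0.
So there are 1 negative, 2 zero pivots.
Hence Q is negative semidefinite.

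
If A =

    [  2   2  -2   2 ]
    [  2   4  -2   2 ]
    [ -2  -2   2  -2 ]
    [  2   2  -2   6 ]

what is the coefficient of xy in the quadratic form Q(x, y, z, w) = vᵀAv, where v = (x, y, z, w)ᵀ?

4

The coefficient of xy is A[1,2] + A[2,1] = 2·2 = 4.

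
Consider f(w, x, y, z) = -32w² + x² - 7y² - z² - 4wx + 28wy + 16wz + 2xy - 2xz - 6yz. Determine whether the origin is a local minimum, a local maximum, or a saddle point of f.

The Hessian at the origin is H = [[-64, -4, 28, 16], [-4, 2, 2, -2], [28, 2, -14, -6], [16, -2, -6, -2]].
An LDLᵀ factorisation of H has diagonal entries -64, 9/4, -16/9, -1.
So there are 1 positive, 3 negative pivots.
H is indefinite, so the origin is a saddle point.

saddle point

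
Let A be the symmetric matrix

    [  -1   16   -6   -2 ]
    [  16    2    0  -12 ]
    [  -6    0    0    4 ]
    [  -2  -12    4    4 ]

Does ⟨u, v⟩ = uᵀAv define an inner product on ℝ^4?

Applying the same elementary operations to the rows and columns of A produces a congruent diagonal matrix with entries -1, 258, 12/43, 0.
Counting signs: 2 positive, 1 negative, 1 zero.
Hence Q is indefinite.
⟨·,·⟩ is an inner product exactly when A is positive definite.

no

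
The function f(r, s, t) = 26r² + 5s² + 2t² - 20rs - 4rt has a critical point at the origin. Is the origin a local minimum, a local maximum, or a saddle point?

local minimum

The Hessian at the origin is H = [[52, -20, -4], [-20, 10, 0], [-4, 0, 4]].
An LDLᵀ factorisation of H has diagonal entries 52, 30/13, 8/3.
So there are 3 positive pivots.
H is positive definite, so the origin is a strict local minimum.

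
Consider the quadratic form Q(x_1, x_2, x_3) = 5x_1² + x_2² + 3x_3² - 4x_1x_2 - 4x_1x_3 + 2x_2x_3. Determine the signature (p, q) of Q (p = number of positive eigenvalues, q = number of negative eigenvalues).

The symmetric matrix is A = [[5, -2, -2], [-2, 1, 1], [-2, 1, 3]].
Row-reducing A symmetrically gives the diagonal entries 5, 1/5, 2.
So there are 3 positive pivots.

(3, 0)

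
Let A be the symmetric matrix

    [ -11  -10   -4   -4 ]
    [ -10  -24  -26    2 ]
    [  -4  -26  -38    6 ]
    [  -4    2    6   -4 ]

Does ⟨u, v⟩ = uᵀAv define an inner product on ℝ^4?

Symmetric row and column elimination reduces A to a congruent diagonal form with pivots -11, -164/11, -3, -10/123.
Counting signs: 4 negative.
Hence Q is negative definite.
⟨·,·⟩ is an inner product exactly when A is positive definite.

no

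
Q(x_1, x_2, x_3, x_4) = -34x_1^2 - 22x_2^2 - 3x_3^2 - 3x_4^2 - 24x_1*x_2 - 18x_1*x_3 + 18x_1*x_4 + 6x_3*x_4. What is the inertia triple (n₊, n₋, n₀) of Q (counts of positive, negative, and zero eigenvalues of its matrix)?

(0, 3, 1)

Write A = [[-34, -12, -9, 9], [-12, -22, 0, 0], [-9, 0, -3, 3], [9, 0, 3, -3]].
Symmetric row and column elimination reduces A to a congruent diagonal form with pivots -34, -302/17, -15/302, 0.
That gives 3 negative, 1 zero pivots.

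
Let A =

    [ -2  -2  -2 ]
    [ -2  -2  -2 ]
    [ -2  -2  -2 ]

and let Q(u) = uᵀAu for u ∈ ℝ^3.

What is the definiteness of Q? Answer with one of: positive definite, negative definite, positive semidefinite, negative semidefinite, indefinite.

Row-reducing A symmetrically gives the diagonal entries -2, 0, 0.
So there are 1 negative, 2 zero pivots.
Hence Q is negative semidefinite.

negative semidefinite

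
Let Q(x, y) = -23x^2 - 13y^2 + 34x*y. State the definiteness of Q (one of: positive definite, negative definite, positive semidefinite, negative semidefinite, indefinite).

negative definite

The symmetric matrix of Q is [[-23, 17], [17, -13]].
For the 2×2 matrix [[-23, 17], [17, -13]]: det = -23·-13 − (17)² = 10, trace = -36.
det > 0 so both eigenvalues share the sign of the trace; trace = -36 < 0 ⇒ both negative.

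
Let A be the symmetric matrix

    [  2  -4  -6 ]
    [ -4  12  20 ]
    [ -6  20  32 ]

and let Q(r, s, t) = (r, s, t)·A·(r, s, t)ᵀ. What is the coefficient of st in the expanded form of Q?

The coefficient of st is A[2,3] + A[3,2] = 2·20 = 40.

40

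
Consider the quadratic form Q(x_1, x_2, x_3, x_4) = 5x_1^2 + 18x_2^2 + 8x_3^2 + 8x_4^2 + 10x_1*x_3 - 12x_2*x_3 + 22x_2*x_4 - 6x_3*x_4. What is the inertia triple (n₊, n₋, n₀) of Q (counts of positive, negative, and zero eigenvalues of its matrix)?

Write A = [[5, 0, 5, 0], [0, 18, -6, 11], [5, -6, 8, -3], [0, 11, -3, 8]].
Symmetric row and column elimination reduces A to a congruent diagonal form with pivots 5, 18, 1, 5/6.
Counting signs: 4 positive.

(4, 0, 0)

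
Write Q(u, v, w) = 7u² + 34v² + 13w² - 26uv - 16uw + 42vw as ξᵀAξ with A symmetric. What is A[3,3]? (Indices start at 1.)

The coefficient of w² in Q is 13, and that is exactly A[3,3].

13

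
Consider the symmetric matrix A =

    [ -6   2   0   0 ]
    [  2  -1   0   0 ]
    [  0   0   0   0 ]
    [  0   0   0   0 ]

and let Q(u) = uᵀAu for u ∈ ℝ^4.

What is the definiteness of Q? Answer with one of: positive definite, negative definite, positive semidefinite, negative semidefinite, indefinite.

negative semidefinite

Applying the same elementary operations to the rows and columns of A produces a congruent diagonal matrix with entries -6, -1/3, 0, 0.
So there are 2 negative, 2 zero pivots.
Hence Q is negative semidefinite.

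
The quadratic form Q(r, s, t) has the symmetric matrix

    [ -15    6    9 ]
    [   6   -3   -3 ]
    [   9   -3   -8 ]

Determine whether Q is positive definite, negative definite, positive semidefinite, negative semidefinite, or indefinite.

Congruent diagonalization of A (simultaneous row and column reduction) yields pivots -15, -3/5, -2.
Counting signs: 3 negative.
Hence Q is negative definite.

negative definite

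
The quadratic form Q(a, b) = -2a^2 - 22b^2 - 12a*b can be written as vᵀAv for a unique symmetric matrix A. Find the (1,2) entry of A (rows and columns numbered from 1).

The coefficient of a·b in Q is -12. For a symmetric A this equals A[1,2] + A[2,1] = 2·A[1,2].
So A[1,2] = -12/2 = -6.

-6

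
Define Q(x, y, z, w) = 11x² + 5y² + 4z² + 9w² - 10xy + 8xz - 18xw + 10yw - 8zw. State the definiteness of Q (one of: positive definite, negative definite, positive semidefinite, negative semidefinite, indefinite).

Write A = [[11, -5, 4, -9], [-5, 5, 0, 5], [4, 0, 4, -4], [-9, 5, -4, 9]].
Congruent diagonalization of A (simultaneous row and column reduction) yields pivots 11, 30/11, 4/3, 0.
That gives 3 positive, 1 zero pivots.
Hence Q is positive semidefinite.

positive semidefinite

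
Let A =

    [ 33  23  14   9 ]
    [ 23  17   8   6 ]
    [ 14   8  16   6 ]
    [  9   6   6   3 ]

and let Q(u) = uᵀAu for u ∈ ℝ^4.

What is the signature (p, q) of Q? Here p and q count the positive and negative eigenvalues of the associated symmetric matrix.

Row-reducing A symmetrically gives the diagonal entries 33, 32/33, 55/8, 3/55.
Counting signs: 4 positive.

(4, 0)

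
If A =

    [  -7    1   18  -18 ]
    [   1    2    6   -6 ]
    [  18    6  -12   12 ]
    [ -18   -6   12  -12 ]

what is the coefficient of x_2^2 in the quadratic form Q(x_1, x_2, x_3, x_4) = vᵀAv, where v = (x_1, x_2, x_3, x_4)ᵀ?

2

The coefficient of x_2^2 is the diagonal entry A[2,2] = 2.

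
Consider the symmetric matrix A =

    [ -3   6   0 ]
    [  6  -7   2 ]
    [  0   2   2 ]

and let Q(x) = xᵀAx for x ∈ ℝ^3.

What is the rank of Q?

An LDLᵀ factorisation of A has diagonal entries -3, 5, 6/5.
That gives 2 positive, 1 negative pivots.
The rank is the number of nonzero pivots: 3.

3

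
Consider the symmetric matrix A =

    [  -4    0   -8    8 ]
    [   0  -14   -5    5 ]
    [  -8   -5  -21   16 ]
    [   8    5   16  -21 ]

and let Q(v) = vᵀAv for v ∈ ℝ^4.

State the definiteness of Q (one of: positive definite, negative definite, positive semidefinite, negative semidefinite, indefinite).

Symmetric row and column elimination reduces A to a congruent diagonal form with pivots -4, -14, -45/14, -20/9.
So there are 4 negative pivots.
Hence Q is negative definite.

negative definite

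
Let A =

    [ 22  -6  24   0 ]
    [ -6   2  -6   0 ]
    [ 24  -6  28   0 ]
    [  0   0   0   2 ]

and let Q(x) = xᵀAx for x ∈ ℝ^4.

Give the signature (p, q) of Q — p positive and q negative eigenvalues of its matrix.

(4, 0)

Congruent diagonalization of A (simultaneous row and column reduction) yields pivots 22, 4/11, 1, 2.
Counting signs: 4 positive.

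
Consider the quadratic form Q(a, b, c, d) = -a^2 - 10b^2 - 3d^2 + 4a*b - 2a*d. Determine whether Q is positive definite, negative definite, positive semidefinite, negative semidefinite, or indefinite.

negative semidefinite

The symmetric matrix is A = [[-1, 2, 0, -1], [2, -10, 0, 0], [0, 0, 0, 0], [-1, 0, 0, -3]].
Congruent diagonalization of A (simultaneous row and column reduction) yields pivots -1, -6, 0, -4/3.
That gives 3 negative, 1 zero pivots.
Hence Q is negative semidefinite.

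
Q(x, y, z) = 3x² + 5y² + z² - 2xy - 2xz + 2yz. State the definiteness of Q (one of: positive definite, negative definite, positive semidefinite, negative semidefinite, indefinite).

The symmetric matrix of Q is A = [[3, -1, -1], [-1, 5, 1], [-1, 1, 1]].
Leading principal minors: Δ_1 = 3, Δ_2 = 14, Δ_3 = 8.
All leading principal minors are positive, so by Sylvester's criterion Q is positive definite.

positive definite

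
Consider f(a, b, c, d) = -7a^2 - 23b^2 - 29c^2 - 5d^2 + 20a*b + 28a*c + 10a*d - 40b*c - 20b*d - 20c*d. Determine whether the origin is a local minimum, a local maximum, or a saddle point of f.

local maximum

The Hessian at the origin is H = [[-14, 20, 28, 10], [20, -46, -40, -20], [28, -40, -58, -20], [10, -20, -20, -10]].
Symmetric row and column elimination reduces H to a congruent diagonal form with pivots -14, -122/7, -2, -60/61.
So there are 4 negative pivots.
H is negative definite, so the origin is a strict local maximum.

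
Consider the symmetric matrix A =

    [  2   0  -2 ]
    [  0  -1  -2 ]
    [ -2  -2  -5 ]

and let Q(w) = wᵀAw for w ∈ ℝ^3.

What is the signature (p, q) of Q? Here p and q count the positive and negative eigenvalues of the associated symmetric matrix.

(1, 2)

Applying the same elementary operations to the rows and columns of A produces a congruent diagonal matrix with entries 2, -1, -3.
Counting signs: 1 positive, 2 negative.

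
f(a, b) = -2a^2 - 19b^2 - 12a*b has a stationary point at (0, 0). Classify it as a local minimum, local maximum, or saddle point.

local maximum

The Hessian at the origin is H = [[-4, -12], [-12, -38]].
det H = -4·-38 − (-12)² = 8 > 0 and H[1,1] = -4 < 0, so H is negative definite.
Therefore the origin is a local maximum.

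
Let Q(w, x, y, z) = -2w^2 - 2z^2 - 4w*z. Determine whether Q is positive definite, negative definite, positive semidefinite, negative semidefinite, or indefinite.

Write A = [[-2, 0, 0, -2], [0, 0, 0, 0], [0, 0, 0, 0], [-2, 0, 0, -2]].
Row-reducing A symmetrically gives the diagonal entries -2, 0, 0, 0.
Counting signs: 1 negative, 3 zero.
Hence Q is negative semidefinite.

negative semidefinite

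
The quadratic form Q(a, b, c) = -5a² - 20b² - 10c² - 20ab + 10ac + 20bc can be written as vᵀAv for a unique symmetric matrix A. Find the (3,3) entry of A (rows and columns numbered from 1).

The coefficient of c² in Q is -10, and that is exactly A[3,3].

-10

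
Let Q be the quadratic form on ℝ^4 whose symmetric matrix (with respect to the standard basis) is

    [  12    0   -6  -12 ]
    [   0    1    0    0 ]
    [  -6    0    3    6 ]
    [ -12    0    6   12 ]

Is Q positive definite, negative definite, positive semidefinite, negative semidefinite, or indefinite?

Congruent diagonalization of A (simultaneous row and column reduction) yields pivots 12, 1, 0, 0.
That gives 2 positive, 2 zero pivots.
Hence Q is positive semidefinite.

positive semidefinite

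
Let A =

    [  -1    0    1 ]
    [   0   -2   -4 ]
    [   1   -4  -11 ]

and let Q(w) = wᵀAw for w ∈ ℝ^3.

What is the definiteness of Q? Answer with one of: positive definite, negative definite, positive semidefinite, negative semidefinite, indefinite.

Symmetric row and column elimination reduces A to a congruent diagonal form with pivots -1, -2, -2.
So there are 3 negative pivots.
Hence Q is negative definite.

negative definite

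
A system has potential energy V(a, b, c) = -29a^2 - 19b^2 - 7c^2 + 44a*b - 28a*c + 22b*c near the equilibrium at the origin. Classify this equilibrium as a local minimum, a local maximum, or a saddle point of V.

The Hessian at the origin is H = [[-58, 44, -28], [44, -38, 22], [-28, 22, -14]].
Row-reducing H symmetrically gives the diagonal entries -58, -134/29, -24/67.
That gives 3 negative pivots.
H is negative definite, so the origin is a strict local maximum.

local maximum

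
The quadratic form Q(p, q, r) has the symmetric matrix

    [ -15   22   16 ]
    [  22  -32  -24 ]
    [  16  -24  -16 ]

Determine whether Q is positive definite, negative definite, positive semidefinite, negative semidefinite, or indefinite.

Applying the same elementary operations to the rows and columns of A produces a congruent diagonal matrix with entries -15, 4/15, 0.
That gives 1 positive, 1 negative, 1 zero pivots.
Hence Q is indefinite.

indefinite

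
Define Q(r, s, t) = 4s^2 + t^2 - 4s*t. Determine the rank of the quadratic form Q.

The associated matrix is A = [[0, 0, 0], [0, 4, -2], [0, -2, 1]].
Congruent diagonalization of A (simultaneous row and column reduction) yields pivots 0, 4, 0.
So there are 1 positive, 2 zero pivots.
The rank is the number of nonzero pivots: 1.

1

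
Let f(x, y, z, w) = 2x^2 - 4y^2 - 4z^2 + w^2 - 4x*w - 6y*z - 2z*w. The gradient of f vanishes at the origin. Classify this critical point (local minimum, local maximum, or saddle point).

The Hessian at the origin is H = [[4, 0, 0, -4], [0, -8, -6, 0], [0, -6, -8, -2], [-4, 0, -2, 2]].
Symmetric row and column elimination reduces H to a congruent diagonal form with pivots 4, -8, -7/2, -6/7.
Counting signs: 1 positive, 3 negative.
H is indefinite, so the origin is a saddle point.

saddle point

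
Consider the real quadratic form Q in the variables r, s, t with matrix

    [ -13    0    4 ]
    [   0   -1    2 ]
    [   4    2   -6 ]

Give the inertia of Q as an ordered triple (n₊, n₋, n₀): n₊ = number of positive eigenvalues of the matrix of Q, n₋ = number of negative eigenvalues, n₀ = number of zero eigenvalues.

(0, 3, 0)

Applying the same elementary operations to the rows and columns of A produces a congruent diagonal matrix with entries -13, -1, -10/13.
That gives 3 negative pivots.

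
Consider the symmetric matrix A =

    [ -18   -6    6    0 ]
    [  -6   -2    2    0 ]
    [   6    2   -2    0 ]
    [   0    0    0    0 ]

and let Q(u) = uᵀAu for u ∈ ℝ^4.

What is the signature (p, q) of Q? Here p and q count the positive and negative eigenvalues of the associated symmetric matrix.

Applying the same elementary operations to the rows and columns of A produces a congruent diagonal matrix with entries -18, 0, 0, 0.
So there are 1 negative, 3 zero pivots.

(0, 1)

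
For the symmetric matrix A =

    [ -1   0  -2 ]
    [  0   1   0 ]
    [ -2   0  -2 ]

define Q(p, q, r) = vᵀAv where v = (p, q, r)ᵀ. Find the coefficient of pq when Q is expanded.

The coefficient of pq is A[1,2] + A[2,1] = 2·0 = 0.

0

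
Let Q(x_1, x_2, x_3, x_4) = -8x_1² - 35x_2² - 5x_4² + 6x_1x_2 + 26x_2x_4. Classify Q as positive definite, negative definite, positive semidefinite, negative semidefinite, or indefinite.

The symmetric matrix is A = [[-8, 3, 0, 0], [3, -35, 0, 13], [0, 0, 0, 0], [0, 13, 0, -5]].
Symmetric row and column elimination reduces A to a congruent diagonal form with pivots -8, -271/8, 0, -3/271.
That gives 3 negative, 1 zero pivots.
Hence Q is negative semidefinite.

negative semidefinite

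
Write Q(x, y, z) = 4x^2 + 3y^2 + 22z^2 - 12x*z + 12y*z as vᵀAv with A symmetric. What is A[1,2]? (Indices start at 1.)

The coefficient of x·y in Q is 0. For a symmetric A this equals A[1,2] + A[2,1] = 2·A[1,2].
So A[1,2] = 0/2 = 0.

0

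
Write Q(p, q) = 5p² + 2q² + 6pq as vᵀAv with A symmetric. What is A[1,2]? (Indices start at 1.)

The coefficient of p·q in Q is 6. For a symmetric A this equals A[1,2] + A[2,1] = 2·A[1,2].
So A[1,2] = 6/2 = 3.

3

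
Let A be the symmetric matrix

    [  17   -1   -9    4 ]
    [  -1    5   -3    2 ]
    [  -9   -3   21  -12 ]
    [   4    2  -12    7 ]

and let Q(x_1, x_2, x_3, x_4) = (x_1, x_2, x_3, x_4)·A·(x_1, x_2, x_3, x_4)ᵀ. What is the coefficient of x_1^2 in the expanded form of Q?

The coefficient of x_1^2 is the diagonal entry A[1,1] = 17.

17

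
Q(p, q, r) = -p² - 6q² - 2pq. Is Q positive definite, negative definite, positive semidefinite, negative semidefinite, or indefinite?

negative semidefinite

Write A = [[-1, -1, 0], [-1, -6, 0], [0, 0, 0]].
Congruent diagonalization of A (simultaneous row and column reduction) yields pivots -1, -5, 0.
That gives 2 negative, 1 zero pivots.
Hence Q is negative semidefinite.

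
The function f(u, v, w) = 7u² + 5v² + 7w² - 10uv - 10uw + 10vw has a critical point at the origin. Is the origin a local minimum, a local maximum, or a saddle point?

local minimum

The Hessian at the origin is H = [[14, -10, -10], [-10, 10, 10], [-10, 10, 14]].
Applying the same elementary operations to the rows and columns of H produces a congruent diagonal matrix with entries 14, 20/7, 4.
That gives 3 positive pivots.
H is positive definite, so the origin is a strict local minimum.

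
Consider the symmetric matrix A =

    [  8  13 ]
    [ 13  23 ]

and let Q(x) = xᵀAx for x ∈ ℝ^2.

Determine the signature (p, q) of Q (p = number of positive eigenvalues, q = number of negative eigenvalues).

(2, 0)

Symmetric row and column elimination reduces A to a congruent diagonal form with pivots 8, 15/8.
So there are 2 positive pivots.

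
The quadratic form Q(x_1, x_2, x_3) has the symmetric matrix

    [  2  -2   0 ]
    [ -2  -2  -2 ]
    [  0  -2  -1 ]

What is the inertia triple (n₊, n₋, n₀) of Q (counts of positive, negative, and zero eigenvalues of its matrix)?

Symmetric row and column elimination reduces A to a congruent diagonal form with pivots 2, -4, 0.
So there are 1 positive, 1 negative, 1 zero pivots.

(1, 1, 1)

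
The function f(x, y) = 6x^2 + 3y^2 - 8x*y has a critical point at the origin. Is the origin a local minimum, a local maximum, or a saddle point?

local minimum

The Hessian at the origin is H = [[12, -8], [-8, 6]].
det H = 12·6 − (-8)² = 8 > 0 and H[1,1] = 12 > 0, so H is positive definite.
Therefore the origin is a local minimum.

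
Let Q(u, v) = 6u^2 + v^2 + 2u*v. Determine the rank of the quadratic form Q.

Write A = [[6, 1], [1, 1]].
An LDLᵀ factorisation of A has diagonal entries 6, 5/6.
Counting signs: 2 positive.
The rank is the number of nonzero pivots: 2.

2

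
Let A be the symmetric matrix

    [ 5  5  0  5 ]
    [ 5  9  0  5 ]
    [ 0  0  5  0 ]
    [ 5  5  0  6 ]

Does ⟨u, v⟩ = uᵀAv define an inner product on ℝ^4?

Leading principal minors: Δ_1 = 5, Δ_2 = 20, Δ_3 = 100, Δ_4 = 100.
All leading principal minors are positive, so by Sylvester's criterion Q is positive definite.
⟨·,·⟩ is an inner product exactly when A is positive definite.

yes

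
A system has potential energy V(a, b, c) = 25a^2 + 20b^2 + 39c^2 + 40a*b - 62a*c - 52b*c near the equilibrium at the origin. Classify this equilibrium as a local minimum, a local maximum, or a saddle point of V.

local minimum

The Hessian at the origin is H = [[50, 40, -62], [40, 40, -52], [-62, -52, 78]].
An LDLᵀ factorisation of H has diagonal entries 50, 8, 2/5.
Counting signs: 3 positive.
H is positive definite, so the origin is a strict local minimum.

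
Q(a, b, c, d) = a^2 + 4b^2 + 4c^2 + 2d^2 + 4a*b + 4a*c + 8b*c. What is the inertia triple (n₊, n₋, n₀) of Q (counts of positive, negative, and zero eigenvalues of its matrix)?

(2, 0, 2)

The associated matrix is A = [[1, 2, 2, 0], [2, 4, 4, 0], [2, 4, 4, 0], [0, 0, 0, 2]].
Congruent diagonalization of A (simultaneous row and column reduction) yields pivots 1, 0, 0, 2.
Counting signs: 2 positive, 2 zero.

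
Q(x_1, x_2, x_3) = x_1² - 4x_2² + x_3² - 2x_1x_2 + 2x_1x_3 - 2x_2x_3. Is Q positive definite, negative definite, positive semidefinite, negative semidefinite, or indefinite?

indefinite

The symmetric matrix is A = [[1, -1, 1], [-1, -4, -1], [1, -1, 1]].
Row-reducing A symmetrically gives the diagonal entries 1, -5, 0.
That gives 1 positive, 1 negative, 1 zero pivots.
Hence Q is indefinite.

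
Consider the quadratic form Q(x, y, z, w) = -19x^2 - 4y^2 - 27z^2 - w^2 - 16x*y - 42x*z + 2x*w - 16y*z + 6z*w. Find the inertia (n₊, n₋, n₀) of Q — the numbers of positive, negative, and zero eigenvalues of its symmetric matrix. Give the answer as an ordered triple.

The symmetric matrix is A = [[-19, -8, -21, 1], [-8, -4, -8, 0], [-21, -8, -27, 3], [1, 0, 3, -1]].
Applying the same elementary operations to the rows and columns of A produces a congruent diagonal matrix with entries -19, -12/19, -8/3, 0.
That gives 3 negative, 1 zero pivots.

(0, 3, 1)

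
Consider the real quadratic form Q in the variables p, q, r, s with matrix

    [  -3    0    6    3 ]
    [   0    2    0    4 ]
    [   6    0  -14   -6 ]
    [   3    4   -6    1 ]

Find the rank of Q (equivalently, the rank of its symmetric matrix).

Symmetric row and column elimination reduces A to a congruent diagonal form with pivots -3, 2, -2, -4.
Counting signs: 1 positive, 3 negative.
The rank is the number of nonzero pivots: 4.

4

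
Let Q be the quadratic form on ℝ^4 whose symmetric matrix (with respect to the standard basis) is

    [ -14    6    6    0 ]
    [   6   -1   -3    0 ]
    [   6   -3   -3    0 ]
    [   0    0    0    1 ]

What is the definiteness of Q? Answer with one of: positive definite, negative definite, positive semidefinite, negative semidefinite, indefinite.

Symmetric row and column elimination reduces A to a congruent diagonal form with pivots -14, 11/7, -6/11, 1.
Counting signs: 2 positive, 2 negative.
Hence Q is indefinite.

indefinite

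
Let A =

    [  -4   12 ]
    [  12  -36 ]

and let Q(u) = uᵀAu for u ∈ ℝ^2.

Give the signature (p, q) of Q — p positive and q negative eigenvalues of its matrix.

(0, 1)

Applying the same elementary operations to the rows and columns of A produces a congruent diagonal matrix with entries -4, 0.
Counting signs: 1 negative, 1 zero.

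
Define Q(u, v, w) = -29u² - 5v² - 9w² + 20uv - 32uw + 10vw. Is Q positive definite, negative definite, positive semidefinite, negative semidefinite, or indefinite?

The associated matrix is A = [[-29, 10, -16], [10, -5, 5], [-16, 5, -9]].
Row-reducing A symmetrically gives the diagonal entries -29, -45/29, 0.
Counting signs: 2 negative, 1 zero.
Hence Q is negative semidefinite.

negative semidefinite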